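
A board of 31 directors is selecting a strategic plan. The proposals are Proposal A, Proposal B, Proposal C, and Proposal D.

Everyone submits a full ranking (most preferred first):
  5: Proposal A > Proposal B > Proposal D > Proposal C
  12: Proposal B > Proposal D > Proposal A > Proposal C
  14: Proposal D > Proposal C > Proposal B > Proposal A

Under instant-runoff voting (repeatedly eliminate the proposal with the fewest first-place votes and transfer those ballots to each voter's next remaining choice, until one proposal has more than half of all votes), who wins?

Round 1: Proposal A 5, Proposal B 12, Proposal C 0, Proposal D 14. Proposal C eliminated.
Round 2: Proposal A 5, Proposal B 12, Proposal D 14. Proposal A eliminated.
Round 3: Proposal B 17, Proposal D 14. Proposal B has a majority (≥16).

Proposal B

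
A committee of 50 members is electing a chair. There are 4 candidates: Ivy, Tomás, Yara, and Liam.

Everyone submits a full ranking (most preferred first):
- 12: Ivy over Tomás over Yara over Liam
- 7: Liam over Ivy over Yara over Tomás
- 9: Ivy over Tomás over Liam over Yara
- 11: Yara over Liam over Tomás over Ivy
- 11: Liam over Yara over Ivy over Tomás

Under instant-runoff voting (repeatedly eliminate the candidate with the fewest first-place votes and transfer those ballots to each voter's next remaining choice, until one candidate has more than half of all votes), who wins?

Liam

Round 1: Ivy 21, Tomás 0, Yara 11, Liam 18. Tomás eliminated.
Round 2: Ivy 21, Yara 11, Liam 18. Yara eliminated.
Round 3: Ivy 21, Liam 29. Liam has a majority (≥26).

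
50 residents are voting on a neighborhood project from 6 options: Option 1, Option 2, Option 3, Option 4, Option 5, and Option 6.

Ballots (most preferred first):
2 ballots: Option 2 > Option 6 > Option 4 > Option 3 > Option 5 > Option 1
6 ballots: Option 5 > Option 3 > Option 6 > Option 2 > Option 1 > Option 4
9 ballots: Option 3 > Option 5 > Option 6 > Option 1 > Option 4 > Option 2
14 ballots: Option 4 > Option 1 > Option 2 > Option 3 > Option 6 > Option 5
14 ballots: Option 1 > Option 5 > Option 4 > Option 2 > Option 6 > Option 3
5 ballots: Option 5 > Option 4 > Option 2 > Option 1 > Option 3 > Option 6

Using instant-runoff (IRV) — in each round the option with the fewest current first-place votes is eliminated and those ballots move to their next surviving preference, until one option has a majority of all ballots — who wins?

Option 5

Round 1: Option 1 14, Option 2 2, Option 3 9, Option 4 14, Option 5 11, Option 6 0. Option 6 eliminated.
Round 2: Option 1 14, Option 2 2, Option 3 9, Option 4 14, Option 5 11. Option 2 eliminated.
Round 3: Option 1 14, Option 3 9, Option 4 16, Option 5 11. Option 3 eliminated.
Round 4: Option 1 14, Option 4 16, Option 5 20. Option 1 eliminated.
Round 5: Option 4 16, Option 5 34. Option 5 has a majority (≥26).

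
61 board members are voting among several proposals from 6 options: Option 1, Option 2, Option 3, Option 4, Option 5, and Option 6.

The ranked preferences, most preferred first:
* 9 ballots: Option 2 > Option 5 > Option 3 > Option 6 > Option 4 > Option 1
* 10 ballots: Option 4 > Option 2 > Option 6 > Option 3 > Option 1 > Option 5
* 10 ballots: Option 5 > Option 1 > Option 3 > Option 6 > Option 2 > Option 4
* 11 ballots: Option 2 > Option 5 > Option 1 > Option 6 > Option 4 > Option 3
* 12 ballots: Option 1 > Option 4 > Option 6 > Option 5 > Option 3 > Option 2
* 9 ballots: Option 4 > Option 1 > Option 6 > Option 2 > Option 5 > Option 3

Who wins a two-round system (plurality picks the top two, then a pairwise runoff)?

Option 4

Round 1 first-place votes: Option 1 12, Option 2 20, Option 3 0, Option 4 19, Option 5 10, Option 6 0. Option 2 and Option 4 advance.
Runoff: Option 2 is ranked above Option 4 on 30 ballots, Option 4 above Option 2 on 31.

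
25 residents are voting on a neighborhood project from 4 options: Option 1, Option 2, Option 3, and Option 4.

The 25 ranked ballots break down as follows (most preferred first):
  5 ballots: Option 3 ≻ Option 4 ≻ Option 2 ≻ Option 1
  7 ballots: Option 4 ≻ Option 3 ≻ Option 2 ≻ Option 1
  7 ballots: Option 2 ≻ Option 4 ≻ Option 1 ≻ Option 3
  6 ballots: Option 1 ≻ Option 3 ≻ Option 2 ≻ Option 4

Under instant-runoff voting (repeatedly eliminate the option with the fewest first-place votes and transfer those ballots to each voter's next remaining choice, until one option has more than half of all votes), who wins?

Round 1: Option 1 6, Option 2 7, Option 3 5, Option 4 7. Option 3 eliminated.
Round 2: Option 1 6, Option 2 7, Option 4 12. Option 1 eliminated.
Round 3: Option 2 13, Option 4 12. Option 2 has a majority (≥13).

Option 2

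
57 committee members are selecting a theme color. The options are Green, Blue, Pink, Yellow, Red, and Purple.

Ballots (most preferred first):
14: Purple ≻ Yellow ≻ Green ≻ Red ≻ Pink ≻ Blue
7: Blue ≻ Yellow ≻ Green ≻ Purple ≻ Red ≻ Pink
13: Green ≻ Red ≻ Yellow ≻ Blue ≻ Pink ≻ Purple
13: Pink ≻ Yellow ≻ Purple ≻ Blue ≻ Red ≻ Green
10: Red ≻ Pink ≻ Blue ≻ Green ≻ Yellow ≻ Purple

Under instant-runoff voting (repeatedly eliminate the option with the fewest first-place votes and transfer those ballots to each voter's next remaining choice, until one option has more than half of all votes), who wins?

Round 1: Green 13, Blue 7, Pink 13, Yellow 0, Red 10, Purple 14. Yellow eliminated.
Round 2: Green 13, Blue 7, Pink 13, Red 10, Purple 14. Blue eliminated.
Round 3: Green 20, Pink 13, Red 10, Purple 14. Red eliminated.
Round 4: Green 20, Pink 23, Purple 14. Purple eliminated.
Round 5: Green 34, Pink 23. Green has a majority (≥29).

Green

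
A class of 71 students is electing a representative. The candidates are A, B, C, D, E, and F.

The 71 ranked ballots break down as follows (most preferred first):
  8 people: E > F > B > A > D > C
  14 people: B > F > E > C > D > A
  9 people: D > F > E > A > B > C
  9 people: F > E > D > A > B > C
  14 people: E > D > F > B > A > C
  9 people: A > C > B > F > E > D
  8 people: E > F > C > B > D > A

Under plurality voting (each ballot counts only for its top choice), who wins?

First-place votes: A 9, B 14, C 0, D 9, E 30, F 9.

E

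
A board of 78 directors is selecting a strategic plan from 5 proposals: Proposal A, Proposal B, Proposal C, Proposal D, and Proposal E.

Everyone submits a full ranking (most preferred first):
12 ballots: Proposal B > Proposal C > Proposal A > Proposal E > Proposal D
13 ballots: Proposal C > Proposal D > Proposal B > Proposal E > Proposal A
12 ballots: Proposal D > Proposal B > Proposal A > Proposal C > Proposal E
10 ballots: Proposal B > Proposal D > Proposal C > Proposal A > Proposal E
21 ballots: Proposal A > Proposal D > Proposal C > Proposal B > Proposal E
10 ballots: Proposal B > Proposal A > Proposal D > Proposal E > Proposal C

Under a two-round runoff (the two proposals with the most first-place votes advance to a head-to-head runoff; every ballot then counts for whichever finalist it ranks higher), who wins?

Proposal B

Round 1 first-place votes: Proposal A 21, Proposal B 32, Proposal C 13, Proposal D 12, Proposal E 0. Proposal B and Proposal A advance.
Runoff: Proposal B is ranked above Proposal A on 57 ballots, Proposal A above Proposal B on 21.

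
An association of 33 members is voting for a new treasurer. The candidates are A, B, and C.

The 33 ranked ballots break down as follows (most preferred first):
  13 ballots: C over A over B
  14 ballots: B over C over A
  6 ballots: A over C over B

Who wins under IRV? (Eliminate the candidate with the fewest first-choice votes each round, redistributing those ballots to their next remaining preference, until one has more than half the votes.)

Round 1: A 6, B 14, C 13. A eliminated.
Round 2: B 14, C 19. C has a majority (≥17).

C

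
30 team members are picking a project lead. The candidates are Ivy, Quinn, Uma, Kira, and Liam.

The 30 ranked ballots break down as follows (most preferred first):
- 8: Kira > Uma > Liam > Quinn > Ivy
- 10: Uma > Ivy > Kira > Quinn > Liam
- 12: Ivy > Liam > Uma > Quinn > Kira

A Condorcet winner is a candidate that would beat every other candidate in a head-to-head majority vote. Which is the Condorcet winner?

Uma vs Ivy: 18–12
Uma vs Quinn: 30–0
Uma vs Kira: 22–8
Uma vs Liam: 18–12
Uma beats every other candidate.

Uma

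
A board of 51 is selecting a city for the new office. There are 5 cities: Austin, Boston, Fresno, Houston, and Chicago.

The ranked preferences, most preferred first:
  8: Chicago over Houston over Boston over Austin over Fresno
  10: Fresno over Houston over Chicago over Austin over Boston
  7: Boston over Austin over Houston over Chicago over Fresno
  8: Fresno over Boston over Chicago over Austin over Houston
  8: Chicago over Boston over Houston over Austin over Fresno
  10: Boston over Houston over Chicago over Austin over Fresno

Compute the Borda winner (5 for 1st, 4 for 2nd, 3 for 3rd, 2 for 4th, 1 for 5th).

Austin: 8×2 + 10×2 + 7×4 + 8×2 + 8×2 + 10×2 = 116
Boston: 8×3 + 10×1 + 7×5 + 8×4 + 8×4 + 10×5 = 183
Fresno: 8×1 + 10×5 + 7×1 + 8×5 + 8×1 + 10×1 = 123
Houston: 8×4 + 10×4 + 7×3 + 8×1 + 8×3 + 10×4 = 165
Chicago: 8×5 + 10×3 + 7×2 + 8×3 + 8×5 + 10×3 = 178

Boston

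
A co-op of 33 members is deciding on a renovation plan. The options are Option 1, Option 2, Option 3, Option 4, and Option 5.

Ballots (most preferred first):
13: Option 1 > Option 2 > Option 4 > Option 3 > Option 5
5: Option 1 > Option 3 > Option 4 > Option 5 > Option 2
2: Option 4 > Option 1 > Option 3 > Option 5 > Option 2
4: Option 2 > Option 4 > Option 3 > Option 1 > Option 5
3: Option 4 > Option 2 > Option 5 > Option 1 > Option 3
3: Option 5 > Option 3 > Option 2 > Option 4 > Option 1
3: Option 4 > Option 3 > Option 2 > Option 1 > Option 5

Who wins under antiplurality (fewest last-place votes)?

Last-place votes: Option 1 3, Option 2 7, Option 3 3, Option 4 0, Option 5 20.

Option 4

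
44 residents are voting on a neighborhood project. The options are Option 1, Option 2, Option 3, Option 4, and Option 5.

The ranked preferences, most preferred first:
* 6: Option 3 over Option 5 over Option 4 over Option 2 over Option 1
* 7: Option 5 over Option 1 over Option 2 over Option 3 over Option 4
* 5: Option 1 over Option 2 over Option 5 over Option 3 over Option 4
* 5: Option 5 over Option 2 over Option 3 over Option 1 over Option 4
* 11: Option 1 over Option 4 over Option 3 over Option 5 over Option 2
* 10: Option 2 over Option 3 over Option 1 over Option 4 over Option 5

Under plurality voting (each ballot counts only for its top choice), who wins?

Option 1

First-place votes: Option 1 16, Option 2 10, Option 3 6, Option 4 0, Option 5 12.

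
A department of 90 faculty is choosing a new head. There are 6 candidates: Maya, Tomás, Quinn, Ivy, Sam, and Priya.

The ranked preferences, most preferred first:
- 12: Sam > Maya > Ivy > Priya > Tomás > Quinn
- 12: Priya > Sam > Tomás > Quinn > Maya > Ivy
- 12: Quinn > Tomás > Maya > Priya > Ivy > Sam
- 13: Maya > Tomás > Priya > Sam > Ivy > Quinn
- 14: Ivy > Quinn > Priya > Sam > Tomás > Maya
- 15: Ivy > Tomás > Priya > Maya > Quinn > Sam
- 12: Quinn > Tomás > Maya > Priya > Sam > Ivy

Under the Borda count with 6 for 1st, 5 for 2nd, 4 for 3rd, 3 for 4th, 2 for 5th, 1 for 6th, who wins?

Tomás

Maya: 12×5 + 12×2 + 12×4 + 13×6 + 14×1 + 15×3 + 12×4 = 317
Tomás: 12×2 + 12×4 + 12×5 + 13×5 + 14×2 + 15×5 + 12×5 = 360
Quinn: 12×1 + 12×3 + 12×6 + 13×1 + 14×5 + 15×2 + 12×6 = 305
Ivy: 12×4 + 12×1 + 12×2 + 13×2 + 14×6 + 15×6 + 12×1 = 296
Sam: 12×6 + 12×5 + 12×1 + 13×3 + 14×3 + 15×1 + 12×2 = 264
Priya: 12×3 + 12×6 + 12×3 + 13×4 + 14×4 + 15×4 + 12×3 = 348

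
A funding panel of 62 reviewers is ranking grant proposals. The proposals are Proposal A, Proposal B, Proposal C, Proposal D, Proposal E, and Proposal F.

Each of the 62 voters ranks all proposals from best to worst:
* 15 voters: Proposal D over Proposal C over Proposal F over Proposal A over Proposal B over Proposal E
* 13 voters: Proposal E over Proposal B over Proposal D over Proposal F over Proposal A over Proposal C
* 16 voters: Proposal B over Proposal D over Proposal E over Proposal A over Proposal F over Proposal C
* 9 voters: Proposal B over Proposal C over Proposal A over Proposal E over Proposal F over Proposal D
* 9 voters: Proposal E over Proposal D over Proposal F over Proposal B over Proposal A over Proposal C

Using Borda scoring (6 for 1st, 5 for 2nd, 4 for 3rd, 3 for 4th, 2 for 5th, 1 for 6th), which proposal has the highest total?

Proposal A: 15×3 + 13×2 + 16×3 + 9×4 + 9×2 = 173
Proposal B: 15×2 + 13×5 + 16×6 + 9×6 + 9×3 = 272
Proposal C: 15×5 + 13×1 + 16×1 + 9×5 + 9×1 = 158
Proposal D: 15×6 + 13×4 + 16×5 + 9×1 + 9×5 = 276
Proposal E: 15×1 + 13×6 + 16×4 + 9×3 + 9×6 = 238
Proposal F: 15×4 + 13×3 + 16×2 + 9×2 + 9×4 = 185

Proposal D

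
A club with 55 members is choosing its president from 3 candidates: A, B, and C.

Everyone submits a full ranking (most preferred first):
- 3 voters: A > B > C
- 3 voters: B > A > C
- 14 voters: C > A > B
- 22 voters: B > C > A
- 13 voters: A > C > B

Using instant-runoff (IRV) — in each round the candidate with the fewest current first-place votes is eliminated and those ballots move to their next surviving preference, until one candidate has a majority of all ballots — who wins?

A

Round 1: A 16, B 25, C 14. C eliminated.
Round 2: A 30, B 25. A has a majority (≥28).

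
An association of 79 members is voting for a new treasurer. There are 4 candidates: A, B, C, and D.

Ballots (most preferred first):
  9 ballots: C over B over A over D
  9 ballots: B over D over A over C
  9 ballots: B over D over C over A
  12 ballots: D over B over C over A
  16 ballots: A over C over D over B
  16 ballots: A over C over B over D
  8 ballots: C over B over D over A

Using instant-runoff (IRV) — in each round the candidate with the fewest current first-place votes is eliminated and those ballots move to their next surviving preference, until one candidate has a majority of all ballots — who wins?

Round 1: A 32, B 18, C 17, D 12. D eliminated.
Round 2: A 32, B 30, C 17. C eliminated.
Round 3: A 32, B 47. B has a majority (≥40).

B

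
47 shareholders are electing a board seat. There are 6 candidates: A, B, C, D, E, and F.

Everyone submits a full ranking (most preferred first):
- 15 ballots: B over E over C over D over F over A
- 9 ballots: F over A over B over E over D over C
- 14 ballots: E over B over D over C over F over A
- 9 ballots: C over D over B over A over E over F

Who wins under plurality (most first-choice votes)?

First-place votes: A 0, B 15, C 9, D 0, E 14, F 9.

B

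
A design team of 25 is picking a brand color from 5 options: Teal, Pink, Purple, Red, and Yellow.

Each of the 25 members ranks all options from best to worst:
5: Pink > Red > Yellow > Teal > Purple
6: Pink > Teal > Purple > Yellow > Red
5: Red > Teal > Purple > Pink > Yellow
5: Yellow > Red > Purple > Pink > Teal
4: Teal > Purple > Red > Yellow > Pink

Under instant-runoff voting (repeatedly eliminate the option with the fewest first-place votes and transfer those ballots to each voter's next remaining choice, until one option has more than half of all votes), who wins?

Red

Round 1: Teal 4, Pink 11, Purple 0, Red 5, Yellow 5. Purple eliminated.
Round 2: Teal 4, Pink 11, Red 5, Yellow 5. Teal eliminated.
Round 3: Pink 11, Red 9, Yellow 5. Yellow eliminated.
Round 4: Pink 11, Red 14. Red has a majority (≥13).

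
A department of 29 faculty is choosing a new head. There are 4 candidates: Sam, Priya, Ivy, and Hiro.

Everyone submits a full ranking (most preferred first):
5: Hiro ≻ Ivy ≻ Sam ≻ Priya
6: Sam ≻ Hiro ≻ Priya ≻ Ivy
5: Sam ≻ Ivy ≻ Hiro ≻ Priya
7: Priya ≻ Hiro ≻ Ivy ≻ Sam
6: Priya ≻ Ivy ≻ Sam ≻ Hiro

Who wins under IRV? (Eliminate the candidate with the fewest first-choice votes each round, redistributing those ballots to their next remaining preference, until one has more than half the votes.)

Sam

Round 1: Sam 11, Priya 13, Ivy 0, Hiro 5. Ivy eliminated.
Round 2: Sam 11, Priya 13, Hiro 5. Hiro eliminated.
Round 3: Sam 16, Priya 13. Sam has a majority (≥15).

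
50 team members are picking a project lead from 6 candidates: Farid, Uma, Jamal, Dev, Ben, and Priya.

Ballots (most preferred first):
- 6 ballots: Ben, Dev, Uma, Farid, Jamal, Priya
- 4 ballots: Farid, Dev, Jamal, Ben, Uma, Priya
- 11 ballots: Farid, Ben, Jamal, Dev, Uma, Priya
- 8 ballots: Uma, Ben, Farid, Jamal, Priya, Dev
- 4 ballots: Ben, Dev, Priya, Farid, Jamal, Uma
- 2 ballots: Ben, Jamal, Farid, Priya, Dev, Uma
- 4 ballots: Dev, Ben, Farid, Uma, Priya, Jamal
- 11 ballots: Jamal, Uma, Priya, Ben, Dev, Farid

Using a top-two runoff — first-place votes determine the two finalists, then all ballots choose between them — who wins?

Ben

Round 1 first-place votes: Farid 15, Uma 8, Jamal 11, Dev 4, Ben 12, Priya 0. Farid and Ben advance.
Runoff: Farid is ranked above Ben on 15 ballots, Ben above Farid on 35.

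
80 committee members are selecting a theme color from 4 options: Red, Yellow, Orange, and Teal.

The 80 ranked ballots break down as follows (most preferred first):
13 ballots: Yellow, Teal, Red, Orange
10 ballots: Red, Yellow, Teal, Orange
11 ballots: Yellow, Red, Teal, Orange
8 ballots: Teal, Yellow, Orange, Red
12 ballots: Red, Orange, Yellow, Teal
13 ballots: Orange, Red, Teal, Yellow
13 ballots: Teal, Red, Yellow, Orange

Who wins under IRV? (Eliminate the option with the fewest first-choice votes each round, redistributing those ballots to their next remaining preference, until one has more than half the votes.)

Red

Round 1: Red 22, Yellow 24, Orange 13, Teal 21. Orange eliminated.
Round 2: Red 35, Yellow 24, Teal 21. Teal eliminated.
Round 3: Red 48, Yellow 32. Red has a majority (≥41).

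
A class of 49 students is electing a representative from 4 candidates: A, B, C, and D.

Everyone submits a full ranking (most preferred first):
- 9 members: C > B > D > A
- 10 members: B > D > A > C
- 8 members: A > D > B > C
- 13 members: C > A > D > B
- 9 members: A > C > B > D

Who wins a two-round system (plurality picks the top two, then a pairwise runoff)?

A

Round 1 first-place votes: A 17, B 10, C 22, D 0. C and A advance.
Runoff: C is ranked above A on 22 ballots, A above C on 27.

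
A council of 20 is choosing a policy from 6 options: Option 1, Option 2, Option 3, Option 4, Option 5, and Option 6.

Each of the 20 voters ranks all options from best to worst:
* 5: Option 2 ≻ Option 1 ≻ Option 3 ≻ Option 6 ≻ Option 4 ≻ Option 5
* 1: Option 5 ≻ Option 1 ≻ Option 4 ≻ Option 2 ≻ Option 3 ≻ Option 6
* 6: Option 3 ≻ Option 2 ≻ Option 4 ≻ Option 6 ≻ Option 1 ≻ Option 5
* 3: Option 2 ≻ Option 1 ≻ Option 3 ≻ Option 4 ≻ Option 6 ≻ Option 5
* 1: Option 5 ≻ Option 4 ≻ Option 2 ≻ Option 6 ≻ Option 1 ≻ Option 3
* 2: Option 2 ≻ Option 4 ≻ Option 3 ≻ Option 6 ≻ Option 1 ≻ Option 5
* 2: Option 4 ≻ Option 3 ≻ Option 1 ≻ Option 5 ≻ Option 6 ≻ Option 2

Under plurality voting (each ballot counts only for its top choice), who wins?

Option 2

First-place votes: Option 1 0, Option 2 10, Option 3 6, Option 4 2, Option 5 2, Option 6 0.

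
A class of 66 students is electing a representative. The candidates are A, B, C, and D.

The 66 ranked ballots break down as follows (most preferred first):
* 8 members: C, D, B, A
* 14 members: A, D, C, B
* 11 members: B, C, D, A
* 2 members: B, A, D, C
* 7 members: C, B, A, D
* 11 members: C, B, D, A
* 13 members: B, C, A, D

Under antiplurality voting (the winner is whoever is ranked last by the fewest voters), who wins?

C

Last-place votes: A 30, B 14, C 2, D 20.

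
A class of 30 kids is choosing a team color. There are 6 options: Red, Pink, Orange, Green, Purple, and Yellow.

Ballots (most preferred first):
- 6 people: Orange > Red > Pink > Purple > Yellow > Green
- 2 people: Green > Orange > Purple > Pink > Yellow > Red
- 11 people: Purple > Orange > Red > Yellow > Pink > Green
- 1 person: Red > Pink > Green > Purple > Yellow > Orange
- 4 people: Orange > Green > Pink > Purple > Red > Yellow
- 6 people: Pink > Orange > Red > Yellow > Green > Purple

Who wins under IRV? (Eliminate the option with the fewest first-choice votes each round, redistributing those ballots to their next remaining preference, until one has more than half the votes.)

Orange

Round 1: Red 1, Pink 6, Orange 10, Green 2, Purple 11, Yellow 0. Yellow eliminated.
Round 2: Red 1, Pink 6, Orange 10, Green 2, Purple 11. Red eliminated.
Round 3: Pink 7, Orange 10, Green 2, Purple 11. Green eliminated.
Round 4: Pink 7, Orange 12, Purple 11. Pink eliminated.
Round 5: Orange 18, Purple 12. Orange has a majority (≥16).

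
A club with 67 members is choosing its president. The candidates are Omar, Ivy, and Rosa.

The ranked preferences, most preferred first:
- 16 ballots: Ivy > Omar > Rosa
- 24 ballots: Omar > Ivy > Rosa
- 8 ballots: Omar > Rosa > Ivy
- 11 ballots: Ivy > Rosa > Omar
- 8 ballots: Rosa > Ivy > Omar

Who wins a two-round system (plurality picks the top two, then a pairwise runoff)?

Ivy

Round 1 first-place votes: Omar 32, Ivy 27, Rosa 8. Omar and Ivy advance.
Runoff: Omar is ranked above Ivy on 32 ballots, Ivy above Omar on 35.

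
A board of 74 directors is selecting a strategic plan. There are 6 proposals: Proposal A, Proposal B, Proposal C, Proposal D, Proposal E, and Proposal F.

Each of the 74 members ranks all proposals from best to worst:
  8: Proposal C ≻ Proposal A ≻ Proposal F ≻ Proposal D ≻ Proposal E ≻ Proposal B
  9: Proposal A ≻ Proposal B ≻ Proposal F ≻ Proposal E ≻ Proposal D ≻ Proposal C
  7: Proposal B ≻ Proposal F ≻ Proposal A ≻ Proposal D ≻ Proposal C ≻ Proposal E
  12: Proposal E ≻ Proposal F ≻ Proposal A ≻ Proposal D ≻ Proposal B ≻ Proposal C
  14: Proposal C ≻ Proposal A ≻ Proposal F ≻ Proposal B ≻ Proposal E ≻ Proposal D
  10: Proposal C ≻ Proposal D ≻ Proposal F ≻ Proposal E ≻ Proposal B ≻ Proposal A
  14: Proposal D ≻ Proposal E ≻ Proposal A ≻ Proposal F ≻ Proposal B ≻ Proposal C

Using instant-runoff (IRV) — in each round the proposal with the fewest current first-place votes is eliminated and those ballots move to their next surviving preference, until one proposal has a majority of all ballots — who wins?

Proposal A

Round 1: Proposal A 9, Proposal B 7, Proposal C 32, Proposal D 14, Proposal E 12, Proposal F 0. Proposal F eliminated.
Round 2: Proposal A 9, Proposal B 7, Proposal C 32, Proposal D 14, Proposal E 12. Proposal B eliminated.
Round 3: Proposal A 16, Proposal C 32, Proposal D 14, Proposal E 12. Proposal E eliminated.
Round 4: Proposal A 28, Proposal C 32, Proposal D 14. Proposal D eliminated.
Round 5: Proposal A 42, Proposal C 32. Proposal A has a majority (≥38).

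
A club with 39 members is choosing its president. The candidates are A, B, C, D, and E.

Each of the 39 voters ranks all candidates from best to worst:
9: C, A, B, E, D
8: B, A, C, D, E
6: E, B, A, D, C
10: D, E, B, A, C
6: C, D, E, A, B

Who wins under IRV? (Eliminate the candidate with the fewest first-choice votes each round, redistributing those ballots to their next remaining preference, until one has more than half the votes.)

B

Round 1: A 0, B 8, C 15, D 10, E 6. A eliminated.
Round 2: B 8, C 15, D 10, E 6. E eliminated.
Round 3: B 14, C 15, D 10. D eliminated.
Round 4: B 24, C 15. B has a majority (≥20).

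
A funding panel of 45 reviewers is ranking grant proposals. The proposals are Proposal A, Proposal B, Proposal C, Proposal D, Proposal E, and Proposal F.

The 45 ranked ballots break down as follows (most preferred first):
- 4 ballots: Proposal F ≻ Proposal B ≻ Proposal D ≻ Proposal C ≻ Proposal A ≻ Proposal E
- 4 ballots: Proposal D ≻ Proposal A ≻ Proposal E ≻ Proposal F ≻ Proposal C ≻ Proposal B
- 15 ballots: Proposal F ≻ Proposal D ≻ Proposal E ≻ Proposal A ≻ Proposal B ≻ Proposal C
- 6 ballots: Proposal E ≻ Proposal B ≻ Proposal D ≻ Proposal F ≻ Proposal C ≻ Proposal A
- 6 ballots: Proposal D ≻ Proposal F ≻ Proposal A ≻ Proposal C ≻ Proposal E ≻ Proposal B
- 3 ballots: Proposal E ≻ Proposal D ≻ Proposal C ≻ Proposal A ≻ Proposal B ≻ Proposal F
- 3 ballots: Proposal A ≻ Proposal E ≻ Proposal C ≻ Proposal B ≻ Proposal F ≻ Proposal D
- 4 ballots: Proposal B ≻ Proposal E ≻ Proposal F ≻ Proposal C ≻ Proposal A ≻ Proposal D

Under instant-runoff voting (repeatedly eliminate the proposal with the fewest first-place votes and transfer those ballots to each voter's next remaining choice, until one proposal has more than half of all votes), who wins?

Proposal F

Round 1: Proposal A 3, Proposal B 4, Proposal C 0, Proposal D 10, Proposal E 9, Proposal F 19. Proposal C eliminated.
Round 2: Proposal A 3, Proposal B 4, Proposal D 10, Proposal E 9, Proposal F 19. Proposal A eliminated.
Round 3: Proposal B 4, Proposal D 10, Proposal E 12, Proposal F 19. Proposal B eliminated.
Round 4: Proposal D 10, Proposal E 16, Proposal F 19. Proposal D eliminated.
Round 5: Proposal E 20, Proposal F 25. Proposal F has a majority (≥23).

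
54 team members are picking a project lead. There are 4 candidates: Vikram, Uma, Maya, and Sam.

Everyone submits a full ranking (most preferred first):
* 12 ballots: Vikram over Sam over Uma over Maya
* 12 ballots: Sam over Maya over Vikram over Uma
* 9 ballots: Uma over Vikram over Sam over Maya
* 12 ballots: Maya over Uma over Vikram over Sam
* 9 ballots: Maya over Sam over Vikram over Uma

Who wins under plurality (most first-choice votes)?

Maya

First-place votes: Vikram 12, Uma 9, Maya 21, Sam 12.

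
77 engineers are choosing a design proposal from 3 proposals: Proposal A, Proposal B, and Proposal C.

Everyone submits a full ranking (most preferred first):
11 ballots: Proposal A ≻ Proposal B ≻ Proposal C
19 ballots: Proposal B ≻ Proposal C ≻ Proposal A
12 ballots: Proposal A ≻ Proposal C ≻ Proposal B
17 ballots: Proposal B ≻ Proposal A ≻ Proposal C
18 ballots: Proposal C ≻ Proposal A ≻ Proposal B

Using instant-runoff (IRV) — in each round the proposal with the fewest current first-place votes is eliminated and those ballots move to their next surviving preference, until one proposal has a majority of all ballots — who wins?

Round 1: Proposal A 23, Proposal B 36, Proposal C 18. Proposal C eliminated.
Round 2: Proposal A 41, Proposal B 36. Proposal A has a majority (≥39).

Proposal A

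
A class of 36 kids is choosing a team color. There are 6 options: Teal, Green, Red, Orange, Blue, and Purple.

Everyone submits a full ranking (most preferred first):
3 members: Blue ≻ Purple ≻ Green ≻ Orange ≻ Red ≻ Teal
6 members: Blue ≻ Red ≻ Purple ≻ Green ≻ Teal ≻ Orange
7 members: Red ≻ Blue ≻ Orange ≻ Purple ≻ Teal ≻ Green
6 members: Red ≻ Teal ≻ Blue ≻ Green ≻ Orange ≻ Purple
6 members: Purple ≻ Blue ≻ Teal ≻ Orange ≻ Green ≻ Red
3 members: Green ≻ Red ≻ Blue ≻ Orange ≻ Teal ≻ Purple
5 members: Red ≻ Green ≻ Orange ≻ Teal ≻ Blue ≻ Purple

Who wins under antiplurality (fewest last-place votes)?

Last-place votes: Teal 3, Green 7, Red 6, Orange 6, Blue 0, Purple 14.

Blue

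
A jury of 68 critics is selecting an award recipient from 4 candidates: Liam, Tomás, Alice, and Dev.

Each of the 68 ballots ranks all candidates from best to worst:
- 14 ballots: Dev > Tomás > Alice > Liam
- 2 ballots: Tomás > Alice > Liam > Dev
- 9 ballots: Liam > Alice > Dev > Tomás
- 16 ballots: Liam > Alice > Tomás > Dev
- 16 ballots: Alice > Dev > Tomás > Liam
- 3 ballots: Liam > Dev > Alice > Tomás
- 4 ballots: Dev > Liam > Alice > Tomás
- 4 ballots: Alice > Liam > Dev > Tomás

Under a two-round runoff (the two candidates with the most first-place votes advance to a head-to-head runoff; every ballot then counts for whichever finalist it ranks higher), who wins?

Round 1 first-place votes: Liam 28, Tomás 2, Alice 20, Dev 18. Liam and Alice advance.
Runoff: Liam is ranked above Alice on 32 ballots, Alice above Liam on 36.

Alice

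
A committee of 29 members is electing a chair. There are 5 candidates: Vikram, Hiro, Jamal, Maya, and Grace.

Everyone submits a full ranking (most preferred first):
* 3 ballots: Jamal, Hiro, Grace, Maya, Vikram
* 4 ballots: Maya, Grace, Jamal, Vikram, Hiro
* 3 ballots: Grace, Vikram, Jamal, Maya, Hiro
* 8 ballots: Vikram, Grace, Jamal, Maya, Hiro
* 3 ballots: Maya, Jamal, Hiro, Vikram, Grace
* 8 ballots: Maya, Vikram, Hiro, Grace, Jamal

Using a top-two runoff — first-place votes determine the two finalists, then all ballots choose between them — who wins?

Maya

Round 1 first-place votes: Vikram 8, Hiro 0, Jamal 3, Maya 15, Grace 3. Maya and Vikram advance.
Runoff: Maya is ranked above Vikram on 18 ballots, Vikram above Maya on 11.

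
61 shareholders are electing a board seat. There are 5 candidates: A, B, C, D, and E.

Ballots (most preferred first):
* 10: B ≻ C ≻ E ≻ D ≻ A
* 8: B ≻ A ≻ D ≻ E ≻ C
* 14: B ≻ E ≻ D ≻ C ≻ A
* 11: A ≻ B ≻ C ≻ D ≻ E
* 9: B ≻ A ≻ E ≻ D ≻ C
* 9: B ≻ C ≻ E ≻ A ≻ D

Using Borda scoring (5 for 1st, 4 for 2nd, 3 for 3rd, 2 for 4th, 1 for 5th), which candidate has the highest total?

B

A: 10×1 + 8×4 + 14×1 + 11×5 + 9×4 + 9×2 = 165
B: 10×5 + 8×5 + 14×5 + 11×4 + 9×5 + 9×5 = 294
C: 10×4 + 8×1 + 14×2 + 11×3 + 9×1 + 9×4 = 154
D: 10×2 + 8×3 + 14×3 + 11×2 + 9×2 + 9×1 = 135
E: 10×3 + 8×2 + 14×4 + 11×1 + 9×3 + 9×3 = 167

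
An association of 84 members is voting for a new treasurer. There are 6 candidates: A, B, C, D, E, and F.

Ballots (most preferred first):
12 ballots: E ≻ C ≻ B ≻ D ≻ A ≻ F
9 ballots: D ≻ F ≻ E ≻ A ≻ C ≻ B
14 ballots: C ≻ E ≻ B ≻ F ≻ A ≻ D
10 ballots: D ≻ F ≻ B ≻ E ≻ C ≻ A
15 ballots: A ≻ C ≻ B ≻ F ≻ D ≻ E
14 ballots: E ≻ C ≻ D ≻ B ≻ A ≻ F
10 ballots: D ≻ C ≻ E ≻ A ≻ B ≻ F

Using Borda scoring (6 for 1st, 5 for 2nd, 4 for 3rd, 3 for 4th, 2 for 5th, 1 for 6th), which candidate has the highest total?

A: 12×2 + 9×3 + 14×2 + 10×1 + 15×6 + 14×2 + 10×3 = 237
B: 12×4 + 9×1 + 14×4 + 10×4 + 15×4 + 14×3 + 10×2 = 275
C: 12×5 + 9×2 + 14×6 + 10×2 + 15×5 + 14×5 + 10×5 = 377
D: 12×3 + 9×6 + 14×1 + 10×6 + 15×2 + 14×4 + 10×6 = 310
E: 12×6 + 9×4 + 14×5 + 10×3 + 15×1 + 14×6 + 10×4 = 347
F: 12×1 + 9×5 + 14×3 + 10×5 + 15×3 + 14×1 + 10×1 = 218

C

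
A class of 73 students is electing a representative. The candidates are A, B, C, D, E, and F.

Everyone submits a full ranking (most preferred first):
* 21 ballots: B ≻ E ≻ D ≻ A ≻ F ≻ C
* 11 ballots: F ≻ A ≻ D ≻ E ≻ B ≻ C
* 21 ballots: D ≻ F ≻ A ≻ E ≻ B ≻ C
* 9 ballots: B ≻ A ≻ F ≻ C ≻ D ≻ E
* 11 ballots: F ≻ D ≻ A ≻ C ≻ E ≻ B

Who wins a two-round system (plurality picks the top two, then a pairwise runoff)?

F

Round 1 first-place votes: A 0, B 30, C 0, D 21, E 0, F 22. B and F advance.
Runoff: B is ranked above F on 30 ballots, F above B on 43.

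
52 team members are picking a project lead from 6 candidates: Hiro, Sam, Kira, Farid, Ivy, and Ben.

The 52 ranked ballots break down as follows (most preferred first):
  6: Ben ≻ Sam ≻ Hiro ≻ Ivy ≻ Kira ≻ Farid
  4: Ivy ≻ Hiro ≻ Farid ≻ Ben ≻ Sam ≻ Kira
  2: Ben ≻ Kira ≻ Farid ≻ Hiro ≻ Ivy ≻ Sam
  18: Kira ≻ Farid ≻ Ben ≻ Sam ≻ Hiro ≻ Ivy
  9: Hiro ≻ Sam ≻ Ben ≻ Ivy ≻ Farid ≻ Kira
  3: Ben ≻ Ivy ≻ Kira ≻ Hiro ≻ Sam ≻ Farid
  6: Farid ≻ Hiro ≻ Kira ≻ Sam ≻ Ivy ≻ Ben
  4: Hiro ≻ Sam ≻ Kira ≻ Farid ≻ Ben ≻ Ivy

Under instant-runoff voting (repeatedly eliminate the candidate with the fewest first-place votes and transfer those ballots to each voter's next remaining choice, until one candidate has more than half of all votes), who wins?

Round 1: Hiro 13, Sam 0, Kira 18, Farid 6, Ivy 4, Ben 11. Sam eliminated.
Round 2: Hiro 13, Kira 18, Farid 6, Ivy 4, Ben 11. Ivy eliminated.
Round 3: Hiro 17, Kira 18, Farid 6, Ben 11. Farid eliminated.
Round 4: Hiro 23, Kira 18, Ben 11. Ben eliminated.
Round 5: Hiro 29, Kira 23. Hiro has a majority (≥27).

Hiro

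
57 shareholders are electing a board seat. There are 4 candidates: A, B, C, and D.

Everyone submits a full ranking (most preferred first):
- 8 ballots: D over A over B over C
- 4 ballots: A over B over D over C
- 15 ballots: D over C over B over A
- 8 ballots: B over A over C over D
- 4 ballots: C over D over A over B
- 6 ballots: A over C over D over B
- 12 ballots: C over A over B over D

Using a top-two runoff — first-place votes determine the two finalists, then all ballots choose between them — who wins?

C

Round 1 first-place votes: A 10, B 8, C 16, D 23. D and C advance.
Runoff: D is ranked above C on 27 ballots, C above D on 30.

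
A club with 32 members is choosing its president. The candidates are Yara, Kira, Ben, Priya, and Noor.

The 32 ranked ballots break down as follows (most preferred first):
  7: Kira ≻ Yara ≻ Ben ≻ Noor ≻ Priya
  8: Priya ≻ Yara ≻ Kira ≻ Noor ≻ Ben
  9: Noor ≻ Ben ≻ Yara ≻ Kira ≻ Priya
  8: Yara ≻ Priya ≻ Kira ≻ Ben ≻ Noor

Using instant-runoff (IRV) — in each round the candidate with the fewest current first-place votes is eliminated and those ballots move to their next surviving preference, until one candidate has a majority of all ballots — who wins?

Yara

Round 1: Yara 8, Kira 7, Ben 0, Priya 8, Noor 9. Ben eliminated.
Round 2: Yara 8, Kira 7, Priya 8, Noor 9. Kira eliminated.
Round 3: Yara 15, Priya 8, Noor 9. Priya eliminated.
Round 4: Yara 23, Noor 9. Yara has a majority (≥17).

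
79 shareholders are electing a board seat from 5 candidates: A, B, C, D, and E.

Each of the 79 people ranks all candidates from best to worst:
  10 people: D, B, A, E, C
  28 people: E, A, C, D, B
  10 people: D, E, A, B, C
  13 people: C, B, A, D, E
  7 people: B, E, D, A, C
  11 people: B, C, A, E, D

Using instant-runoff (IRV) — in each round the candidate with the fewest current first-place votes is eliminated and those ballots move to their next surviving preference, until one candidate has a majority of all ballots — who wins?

B

Round 1: A 0, B 18, C 13, D 20, E 28. A eliminated.
Round 2: B 18, C 13, D 20, E 28. C eliminated.
Round 3: B 31, D 20, E 28. D eliminated.
Round 4: B 41, E 38. B has a majority (≥40).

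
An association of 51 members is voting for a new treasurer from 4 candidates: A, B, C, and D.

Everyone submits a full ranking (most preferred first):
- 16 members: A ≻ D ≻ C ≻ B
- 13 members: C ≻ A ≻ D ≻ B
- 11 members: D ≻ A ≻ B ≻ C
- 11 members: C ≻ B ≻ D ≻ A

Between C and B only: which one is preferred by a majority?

C

C is ranked above B on 40 ballots; B above C on 11.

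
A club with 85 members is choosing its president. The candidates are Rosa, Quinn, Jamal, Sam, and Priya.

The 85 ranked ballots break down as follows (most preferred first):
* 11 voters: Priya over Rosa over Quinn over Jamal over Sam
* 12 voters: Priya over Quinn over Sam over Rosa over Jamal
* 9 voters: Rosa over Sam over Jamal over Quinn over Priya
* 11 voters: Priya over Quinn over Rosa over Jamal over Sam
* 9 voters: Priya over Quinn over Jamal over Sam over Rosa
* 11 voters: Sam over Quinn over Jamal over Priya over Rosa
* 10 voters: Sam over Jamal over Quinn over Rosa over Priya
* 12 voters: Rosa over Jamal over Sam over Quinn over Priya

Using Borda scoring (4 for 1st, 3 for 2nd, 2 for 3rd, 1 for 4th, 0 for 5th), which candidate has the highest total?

Quinn

Rosa: 11×3 + 12×1 + 9×4 + 11×2 + 9×0 + 11×0 + 10×1 + 12×4 = 161
Quinn: 11×2 + 12×3 + 9×1 + 11×3 + 9×3 + 11×3 + 10×2 + 12×1 = 192
Jamal: 11×1 + 12×0 + 9×2 + 11×1 + 9×2 + 11×2 + 10×3 + 12×3 = 146
Sam: 11×0 + 12×2 + 9×3 + 11×0 + 9×1 + 11×4 + 10×4 + 12×2 = 168
Priya: 11×4 + 12×4 + 9×0 + 11×4 + 9×4 + 11×1 + 10×0 + 12×0 = 183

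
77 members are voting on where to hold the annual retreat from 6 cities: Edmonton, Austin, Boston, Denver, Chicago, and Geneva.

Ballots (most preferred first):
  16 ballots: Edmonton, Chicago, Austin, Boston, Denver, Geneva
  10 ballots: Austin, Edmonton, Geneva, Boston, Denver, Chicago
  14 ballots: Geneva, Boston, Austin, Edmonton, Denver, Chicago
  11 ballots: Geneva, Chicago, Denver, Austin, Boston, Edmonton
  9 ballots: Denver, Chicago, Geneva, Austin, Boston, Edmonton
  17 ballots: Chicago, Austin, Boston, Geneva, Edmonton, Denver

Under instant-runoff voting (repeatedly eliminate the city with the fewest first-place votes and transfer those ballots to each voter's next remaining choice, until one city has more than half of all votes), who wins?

Edmonton

Round 1: Edmonton 16, Austin 10, Boston 0, Denver 9, Chicago 17, Geneva 25. Boston eliminated.
Round 2: Edmonton 16, Austin 10, Denver 9, Chicago 17, Geneva 25. Denver eliminated.
Round 3: Edmonton 16, Austin 10, Chicago 26, Geneva 25. Austin eliminated.
Round 4: Edmonton 26, Chicago 26, Geneva 25. Geneva eliminated.
Round 5: Edmonton 40, Chicago 37. Edmonton has a majority (≥39).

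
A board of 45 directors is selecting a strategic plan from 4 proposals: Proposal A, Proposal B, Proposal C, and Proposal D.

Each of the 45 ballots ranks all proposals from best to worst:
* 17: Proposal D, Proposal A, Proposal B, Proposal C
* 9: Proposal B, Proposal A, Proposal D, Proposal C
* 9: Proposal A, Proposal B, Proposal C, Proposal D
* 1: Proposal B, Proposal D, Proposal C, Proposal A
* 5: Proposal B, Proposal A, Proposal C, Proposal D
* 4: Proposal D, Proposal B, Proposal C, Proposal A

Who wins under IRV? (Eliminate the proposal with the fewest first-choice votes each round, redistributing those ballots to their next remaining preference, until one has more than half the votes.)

Round 1: Proposal A 9, Proposal B 15, Proposal C 0, Proposal D 21. Proposal C eliminated.
Round 2: Proposal A 9, Proposal B 15, Proposal D 21. Proposal A eliminated.
Round 3: Proposal B 24, Proposal D 21. Proposal B has a majority (≥23).

Proposal B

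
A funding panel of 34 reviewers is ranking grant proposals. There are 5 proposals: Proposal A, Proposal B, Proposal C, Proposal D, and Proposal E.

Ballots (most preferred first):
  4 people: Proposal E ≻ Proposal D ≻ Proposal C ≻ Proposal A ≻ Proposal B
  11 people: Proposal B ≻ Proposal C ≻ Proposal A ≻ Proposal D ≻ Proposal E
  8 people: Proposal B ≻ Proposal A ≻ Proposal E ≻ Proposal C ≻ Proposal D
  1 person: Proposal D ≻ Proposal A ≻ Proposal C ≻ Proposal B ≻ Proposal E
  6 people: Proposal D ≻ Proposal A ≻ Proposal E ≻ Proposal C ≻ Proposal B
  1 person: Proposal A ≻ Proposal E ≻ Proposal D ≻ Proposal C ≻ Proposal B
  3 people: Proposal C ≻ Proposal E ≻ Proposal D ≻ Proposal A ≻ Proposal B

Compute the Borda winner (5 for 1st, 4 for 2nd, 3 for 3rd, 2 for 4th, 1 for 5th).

Proposal A

Proposal A: 4×2 + 11×3 + 8×4 + 1×4 + 6×4 + 1×5 + 3×2 = 112
Proposal B: 4×1 + 11×5 + 8×5 + 1×2 + 6×1 + 1×1 + 3×1 = 111
Proposal C: 4×3 + 11×4 + 8×2 + 1×3 + 6×2 + 1×2 + 3×5 = 104
Proposal D: 4×4 + 11×2 + 8×1 + 1×5 + 6×5 + 1×3 + 3×3 = 93
Proposal E: 4×5 + 11×1 + 8×3 + 1×1 + 6×3 + 1×4 + 3×4 = 90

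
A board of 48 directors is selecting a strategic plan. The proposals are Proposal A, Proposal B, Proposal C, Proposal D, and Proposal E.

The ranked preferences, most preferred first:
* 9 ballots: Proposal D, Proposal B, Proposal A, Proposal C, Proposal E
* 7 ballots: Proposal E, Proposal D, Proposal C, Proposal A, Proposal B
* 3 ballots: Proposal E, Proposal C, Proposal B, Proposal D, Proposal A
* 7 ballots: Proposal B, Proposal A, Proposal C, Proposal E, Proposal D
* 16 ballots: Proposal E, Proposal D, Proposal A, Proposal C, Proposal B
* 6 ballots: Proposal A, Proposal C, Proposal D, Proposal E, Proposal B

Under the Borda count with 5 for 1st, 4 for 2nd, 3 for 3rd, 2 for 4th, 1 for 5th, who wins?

Proposal A: 9×3 + 7×2 + 3×1 + 7×4 + 16×3 + 6×5 = 150
Proposal B: 9×4 + 7×1 + 3×3 + 7×5 + 16×1 + 6×1 = 109
Proposal C: 9×2 + 7×3 + 3×4 + 7×3 + 16×2 + 6×4 = 128
Proposal D: 9×5 + 7×4 + 3×2 + 7×1 + 16×4 + 6×3 = 168
Proposal E: 9×1 + 7×5 + 3×5 + 7×2 + 16×5 + 6×2 = 165

Proposal D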